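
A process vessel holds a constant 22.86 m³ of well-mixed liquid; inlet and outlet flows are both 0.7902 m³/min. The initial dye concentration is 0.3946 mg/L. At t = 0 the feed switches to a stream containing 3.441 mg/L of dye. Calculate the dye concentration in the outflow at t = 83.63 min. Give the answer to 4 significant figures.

Accumulation = in − out for the solute gives V dC/dt = Q(C_in − C).
Time constant τ = V/Q = 22.86/0.7902 = 28.9294 min.
Solution: C(t) = C_in + (C₀ − C_in) e^(−t/τ).
C(83.63) = 3.441 + (0.3946 − 3.441)·e^(−83.63/28.9294) = 3.441 + (-3.04640)·0.0555300 = 3.27183 mg/L.

3.272 mg/L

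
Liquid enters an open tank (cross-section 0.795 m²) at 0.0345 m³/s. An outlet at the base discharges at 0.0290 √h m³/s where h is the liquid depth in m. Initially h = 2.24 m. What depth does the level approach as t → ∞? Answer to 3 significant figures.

A dh/dt = Q_in − 0.0290 √h. Steady state requires inflow = outflow:
Q_in = 0.0290 √h_ss ⇒ √h_ss = 0.0345/0.0290 = 1.1897.
h_ss = 1.1897² = 1.4153 m. (Since h₀ = 2.24 m > h_ss, the level will fall toward this value.)

1.42 m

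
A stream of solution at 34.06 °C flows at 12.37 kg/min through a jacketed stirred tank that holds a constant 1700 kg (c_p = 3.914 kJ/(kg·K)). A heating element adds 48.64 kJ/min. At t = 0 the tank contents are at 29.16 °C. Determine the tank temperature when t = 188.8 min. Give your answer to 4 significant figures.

33.57 °C

M c_p dT/dt = ṁ c_p (T_in − T) + Q̇.
τ = M/ṁ = 137.429 min; T_ss = T_in + Q̇/(ṁ c_p) = 34.06 + 48.64/(12.37·3.914) = 35.0646 °C.
T approaches T_ss exponentially: T(t) = T_ss + (T₀ − T_ss) e^(−t/τ).
T(188.8) = 35.0646 + (-5.90462)·e^(−188.8/137.429) = 35.0646 + (-5.90462)·0.253144 = 33.5699 °C.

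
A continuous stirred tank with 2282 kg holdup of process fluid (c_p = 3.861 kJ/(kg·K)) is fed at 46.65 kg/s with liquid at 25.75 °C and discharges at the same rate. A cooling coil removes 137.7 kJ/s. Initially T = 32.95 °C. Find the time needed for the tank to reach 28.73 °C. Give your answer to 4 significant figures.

M c_p dT/dt = ṁ c_p (T_in − T) − Q̇.
τ = M/ṁ = 48.9175 s; T_ss = T_in − Q̇/(ṁ c_p) = 24.9855 °C.
T(t) = T_ss + (T₀ − T_ss) e^(−t/τ). Set T = 28.73:
e^(−t/τ) = (28.73 − 24.9855)/(32.95 − 24.9855) = 0.470149
t = −48.9175 · ln(0.470149) = 36.9183 s.

36.92 s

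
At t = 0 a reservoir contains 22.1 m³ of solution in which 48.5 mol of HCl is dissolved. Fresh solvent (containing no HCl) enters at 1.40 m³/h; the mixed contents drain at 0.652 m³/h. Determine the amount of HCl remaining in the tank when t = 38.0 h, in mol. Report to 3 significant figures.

Total volume: dV/dt = Q_in − Q_out = 0.74800 m³/h, so V(t) = 22.1 + 0.74800 t and V(38.0) = 50.524 m³.
Species balance (pure solvent in): dm/dt = −Q_out · m/V(t).
Separate: dm/m = −Q_out dt/V(t) ⇒ ln(m/m₀) = −(Q_out/(Q_in−Q_out)) ln(V/V₀).
m = m₀ (V₀/V)^(Q_out/(Q_in−Q_out)) = 48.5 × (22.1/50.524)^(0.87166) = 23.590 mol.

23.6 mol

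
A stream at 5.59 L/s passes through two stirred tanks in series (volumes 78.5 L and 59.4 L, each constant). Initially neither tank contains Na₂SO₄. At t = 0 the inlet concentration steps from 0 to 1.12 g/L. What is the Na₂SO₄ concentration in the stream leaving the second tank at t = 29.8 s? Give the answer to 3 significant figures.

Time constants: τᵢ = Vᵢ/Q for each well-mixed tank.
τ₁ = 78.5/5.59 = 14.043 s; τ₂ = 59.4/5.59 = 10.626 s.
Tank 1: C₁ = C_in(1 − e^(−t/τ₁)). Tank 2 (τ₁ ≠ τ₂): C₂ = C_in[1 − (τ₁ e^(−t/τ₁) − τ₂ e^(−t/τ₂))/(τ₁ − τ₂)].
At t = 29.8: e^(−t/τ₁) = 0.11978, e^(−t/τ₂) = 0.060542.
C₂ = 1.12·[1 − (14.043·0.11978 − 10.626·0.060542)/(3.4168)] = 1.12·0.69598 = 0.77949 g/L.

0.779 g/L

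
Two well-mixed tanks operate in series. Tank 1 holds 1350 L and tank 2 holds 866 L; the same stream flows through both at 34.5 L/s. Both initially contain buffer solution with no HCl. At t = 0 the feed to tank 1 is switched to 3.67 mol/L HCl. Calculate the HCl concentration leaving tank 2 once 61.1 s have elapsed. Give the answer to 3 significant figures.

Species balance on tank i: dCᵢ/dt = (Cᵢ₋₁ − Cᵢ)/τᵢ with τᵢ = Vᵢ/Q.
τ₁ = 1350/34.5 = 39.130 s; τ₂ = 866/34.5 = 25.101 s.
Solving the cascade with C₁(0)=C₂(0)=0 gives C₂(t) = C_in[1 − (τ₁ e^(−t/τ₁) − τ₂ e^(−t/τ₂))/(τ₁ − τ₂)].
At t = 61.1: e^(−t/τ₁) = 0.20983, e^(−t/τ₂) = 0.087675.
C₂ = 3.67·[1 − (39.130·0.20983 − 25.101·0.087675)/(14.029)] = 3.67·0.57160 = 2.0978 mol/L.

2.10 mol/L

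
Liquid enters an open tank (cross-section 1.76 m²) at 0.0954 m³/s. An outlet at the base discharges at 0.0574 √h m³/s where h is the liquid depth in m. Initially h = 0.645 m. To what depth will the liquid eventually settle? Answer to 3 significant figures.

2.76 m

Level balance: A dh/dt = 0.0954 − 0.0574 √h. Setting dh/dt = 0:
Q_in = 0.0574 √h_ss ⇒ √h_ss = 0.0954/0.0574 = 1.6620.
h_ss = 1.6620² = 2.7623 m. (Since h₀ = 0.645 m < h_ss, the level will rise toward this value.)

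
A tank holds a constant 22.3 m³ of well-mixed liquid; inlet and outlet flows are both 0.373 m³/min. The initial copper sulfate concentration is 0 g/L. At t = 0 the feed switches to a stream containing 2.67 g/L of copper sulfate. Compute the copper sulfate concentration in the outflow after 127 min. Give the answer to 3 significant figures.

Unsteady species balance (constant V, well mixed): V dC/dt = Q(C_in − C).
So dC/dt = (C_in − C)/τ with τ = V/Q = 22.3/0.373 = 59.786 min.
This is linear first-order; C(t) = C_in + (C₀ − C_in) e^(−t/τ).
C(127) = 2.67 + (0 − 2.67)·e^(−127/59.786) = 2.67 + (-2.6700)·0.11952 = 2.3509 g/L.

2.35 g/L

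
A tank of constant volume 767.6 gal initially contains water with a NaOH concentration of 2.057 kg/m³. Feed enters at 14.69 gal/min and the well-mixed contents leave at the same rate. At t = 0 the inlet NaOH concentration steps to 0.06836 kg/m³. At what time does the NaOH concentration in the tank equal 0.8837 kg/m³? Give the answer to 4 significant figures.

Species balance: V dC/dt = Q(C_in − C) ⇒ τ = V/Q = 52.2532 min.
C(t) = C_in + (C₀ − C_in) e^(−t/τ). Set C = 0.8837 and solve for t:
e^(−t/τ) = (C − C_in)/(C₀ − C_in) = (0.8837 − 0.06836)/(2.057 − 0.06836) = 0.409999
t = −τ ln(…) = 52.2532 × 0.891601 = 46.5890 min.

46.59 min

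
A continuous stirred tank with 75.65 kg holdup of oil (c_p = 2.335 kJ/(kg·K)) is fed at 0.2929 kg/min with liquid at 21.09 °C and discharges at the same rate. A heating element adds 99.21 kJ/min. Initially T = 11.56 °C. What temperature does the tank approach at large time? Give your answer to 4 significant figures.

166.2 °C

Heat balance on the well-mixed liquid: M c_p dT/dt = ṁ c_p (T_in − T) + 99.21.
At steady state dT/dt = 0 ⇒ T_ss = T_in + Q̇/(ṁ c_p) = 21.09 + 99.21/(0.2929·2.335) = 166.151 °C.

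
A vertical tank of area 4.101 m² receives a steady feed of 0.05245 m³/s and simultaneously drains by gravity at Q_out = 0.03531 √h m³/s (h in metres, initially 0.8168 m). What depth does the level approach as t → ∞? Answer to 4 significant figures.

Unsteady balance on liquid volume: A dh/dt = Q_in − 0.03531 √h. At steady state dh/dt = 0:
Q_in = 0.03531 √h_ss ⇒ √h_ss = 0.05245/0.03531 = 1.48541.
h_ss = 1.48541² = 2.20646 m. (Since h₀ = 0.8168 m < h_ss, the level will rise toward this value.)

2.206 m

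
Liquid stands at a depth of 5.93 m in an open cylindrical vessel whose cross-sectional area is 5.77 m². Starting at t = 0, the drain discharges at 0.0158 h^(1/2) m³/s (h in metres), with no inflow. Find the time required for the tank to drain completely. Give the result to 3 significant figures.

With no inflow, A dh/dt = −0.0158 √h.
∫ h^(−1/2) dh = −(0.0158/A) ∫ dt, giving 2√h = 2√h₀ − (0.0158/A) t.
Set h = 0: 2√h₀ = (0.0158/A) t_empty ⇒ t_empty = 2A√h₀/0.0158.
t_empty = 2·5.77·√5.93/0.0158 = 11.540·2.4352/0.0158 = 1778.6 s.

1780 s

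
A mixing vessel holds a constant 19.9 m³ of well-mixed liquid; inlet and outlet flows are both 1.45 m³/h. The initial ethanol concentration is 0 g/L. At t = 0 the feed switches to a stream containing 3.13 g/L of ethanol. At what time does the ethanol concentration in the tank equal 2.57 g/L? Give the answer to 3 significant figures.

23.6 h

Species balance: V dC/dt = Q(C_in − C) ⇒ τ = V/Q = 13.724 h.
C(t) = C_in + (C₀ − C_in) e^(−t/τ). Set C = 2.57 and solve for t:
e^(−t/τ) = (C − C_in)/(C₀ − C_in) = (2.57 − 3.13)/(0 − 3.13) = 0.17891
t = −τ ln(…) = 13.724 × 1.7209 = 23.617 h.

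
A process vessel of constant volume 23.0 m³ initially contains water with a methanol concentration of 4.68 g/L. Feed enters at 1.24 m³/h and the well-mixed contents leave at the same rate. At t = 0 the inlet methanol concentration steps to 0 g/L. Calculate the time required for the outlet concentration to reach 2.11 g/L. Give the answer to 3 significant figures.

Species balance on the tank: V dC/dt = Q(C_in − C), so τ = V/Q = 18.548 h.
C(t) = C_in + (C₀ − C_in) e^(−t/τ). Set C = 2.11 and solve for t:
e^(−t/τ) = (C − C_in)/(C₀ − C_in) = (2.11 − 0)/(4.68 − 0) = 0.45085
t = −τ ln(…) = 18.548 × 0.79661 = 14.776 h.

14.8 h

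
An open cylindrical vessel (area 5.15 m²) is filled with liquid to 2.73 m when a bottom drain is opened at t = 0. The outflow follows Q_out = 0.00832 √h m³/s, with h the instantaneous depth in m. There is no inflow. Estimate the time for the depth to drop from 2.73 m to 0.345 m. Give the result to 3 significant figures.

With no inflow, A dh/dt = −0.00832 √h.
This is separable: 2 d(√h)/dt = −0.00832/A, so √h = √h₀ − (0.00832/(2A)) t.
t = 2A(√h₀ − √h)/0.00832 = 2·5.15·(√2.73 − √0.345)/0.00832
  = 10.300 × (1.6523 − 0.58737) / 0.00832 = 1318.3 s.

1320 s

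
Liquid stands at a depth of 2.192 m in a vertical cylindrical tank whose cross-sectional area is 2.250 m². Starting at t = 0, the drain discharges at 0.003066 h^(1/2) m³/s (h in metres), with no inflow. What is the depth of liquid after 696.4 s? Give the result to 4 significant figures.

With no inflow, A dh/dt = −0.003066 √h.
∫ h^(−1/2) dh = −(0.003066/A) ∫ dt, giving 2√h = 2√h₀ − (0.003066/A) t.
√h = √2.192 − 0.003066·696.4/(2·2.250) = 1.48054 − 0.474481 = 1.00606.
h = 1.00606² = 1.01216 m.

1.012 m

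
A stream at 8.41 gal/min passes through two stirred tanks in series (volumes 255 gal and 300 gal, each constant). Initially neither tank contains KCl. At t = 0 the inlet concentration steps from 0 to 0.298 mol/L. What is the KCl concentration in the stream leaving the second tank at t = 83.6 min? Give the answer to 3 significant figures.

0.214 mol/L

Species balance on tank i: dCᵢ/dt = (Cᵢ₋₁ − Cᵢ)/τᵢ with τᵢ = Vᵢ/Q.
τ₁ = 255/8.41 = 30.321 min; τ₂ = 300/8.41 = 35.672 min.
Tank 1: C₁ = C_in(1 − e^(−t/τ₁)). Tank 2 (τ₁ ≠ τ₂): C₂ = C_in[1 − (τ₁ e^(−t/τ₁) − τ₂ e^(−t/τ₂))/(τ₁ − τ₂)].
At t = 83.6: e^(−t/τ₁) = 0.063472, e^(−t/τ₂) = 0.095983.
C₂ = 0.298·[1 − (30.321·0.063472 − 35.672·0.095983)/(-5.3508)] = 0.298·0.71979 = 0.21450 mol/L.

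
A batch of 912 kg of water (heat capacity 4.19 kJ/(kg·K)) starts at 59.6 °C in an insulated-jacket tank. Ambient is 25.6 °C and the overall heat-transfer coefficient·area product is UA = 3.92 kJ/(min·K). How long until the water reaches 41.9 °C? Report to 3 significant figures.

First-law balance (no shaft work): M c_p dT/dt = −UA(T − T_amb).
τ = M c_p/UA = 974.82 min; T_ss = T_amb = 25.600 °C.
T(t) = T_ss + (T₀ − T_ss)e^(−t/τ); set T = 41.9:
t = −τ ln[(T − T_ss)/(T₀ − T_ss)] = −974.82 · ln(0.47941) = 716.68 min.

717 min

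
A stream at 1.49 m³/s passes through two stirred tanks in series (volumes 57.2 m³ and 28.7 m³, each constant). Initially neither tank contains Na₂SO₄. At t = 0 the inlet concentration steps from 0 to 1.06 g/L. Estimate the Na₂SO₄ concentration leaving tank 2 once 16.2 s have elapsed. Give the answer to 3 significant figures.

Time constants: τᵢ = Vᵢ/Q for each well-mixed tank.
τ₁ = 57.2/1.49 = 38.389 s; τ₂ = 28.7/1.49 = 19.262 s.
Tank 1: C₁ = C_in(1 − e^(−t/τ₁)). Tank 2 (τ₁ ≠ τ₂): C₂ = C_in[1 − (τ₁ e^(−t/τ₁) − τ₂ e^(−t/τ₂))/(τ₁ − τ₂)].
At t = 16.2: e^(−t/τ₁) = 0.65574, e^(−t/τ₂) = 0.43126.
C₂ = 1.06·[1 − (38.389·0.65574 − 19.262·0.43126)/(19.128)] = 1.06·0.11821 = 0.12530 g/L.

0.125 g/L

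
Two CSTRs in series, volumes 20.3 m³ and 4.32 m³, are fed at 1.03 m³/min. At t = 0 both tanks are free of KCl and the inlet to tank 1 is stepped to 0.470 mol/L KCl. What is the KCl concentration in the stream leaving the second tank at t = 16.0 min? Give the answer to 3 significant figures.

0.208 mol/L

Each tank obeys Vᵢ dCᵢ/dt = Q(Cᵢ₋₁ − Cᵢ), so τᵢ = Vᵢ/Q.
τ₁ = 20.3/1.03 = 19.709 min; τ₂ = 4.32/1.03 = 4.1942 min.
Tank 1: C₁ = C_in(1 − e^(−t/τ₁)). Tank 2 (τ₁ ≠ τ₂): C₂ = C_in[1 − (τ₁ e^(−t/τ₁) − τ₂ e^(−t/τ₂))/(τ₁ − τ₂)].
At t = 16.0: e^(−t/τ₁) = 0.44405, e^(−t/τ₂) = 0.022042.
C₂ = 0.470·[1 − (19.709·0.44405 − 4.1942·0.022042)/(15.515)] = 0.470·0.44187 = 0.20768 mol/L.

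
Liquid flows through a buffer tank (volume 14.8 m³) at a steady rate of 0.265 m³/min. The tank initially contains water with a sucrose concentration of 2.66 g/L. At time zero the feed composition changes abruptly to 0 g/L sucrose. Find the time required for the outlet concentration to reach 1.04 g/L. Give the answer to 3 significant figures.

52.4 min

Mass balance on the solute (V constant): V dC/dt = Q(C_in − C), so τ = V/Q = 55.849 min.
C(t) = C_in + (C₀ − C_in) e^(−t/τ). Set C = 1.04 and solve for t:
e^(−t/τ) = (C − C_in)/(C₀ − C_in) = (1.04 − 0)/(2.66 − 0) = 0.39098
t = −τ ln(…) = 55.849 × 0.93911 = 52.448 min.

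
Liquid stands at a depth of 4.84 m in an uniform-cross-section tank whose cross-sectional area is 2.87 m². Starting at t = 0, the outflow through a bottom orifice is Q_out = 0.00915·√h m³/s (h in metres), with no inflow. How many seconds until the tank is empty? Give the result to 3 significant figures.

A dh/dt = −Q_out = −0.00915 √h.
Separate and integrate: 2(√h − √h₀) = −(0.00915/A) t.
Tank is empty when √h = 0: t_empty = 2A√h₀/0.00915.
t_empty = 2·2.87·√4.84/0.00915 = 5.7400·2.2000/0.00915 = 1380.1 s.

1380 s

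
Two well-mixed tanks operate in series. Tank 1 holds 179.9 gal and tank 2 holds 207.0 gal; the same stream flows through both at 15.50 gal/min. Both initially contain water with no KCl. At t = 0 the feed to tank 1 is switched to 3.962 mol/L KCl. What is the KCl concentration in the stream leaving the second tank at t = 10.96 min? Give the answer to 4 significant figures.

Time constants: τᵢ = Vᵢ/Q for each well-mixed tank.
τ₁ = 179.9/15.50 = 11.6065 min; τ₂ = 207.0/15.50 = 13.3548 min.
Tank 1: C₁ = C_in(1 − e^(−t/τ₁)). Tank 2 (τ₁ ≠ τ₂): C₂ = C_in[1 − (τ₁ e^(−t/τ₁) − τ₂ e^(−t/τ₂))/(τ₁ − τ₂)].
At t = 10.96: e^(−t/τ₁) = 0.388951, e^(−t/τ₂) = 0.440134.
C₂ = 3.962·[1 − (11.6065·0.388951 − 13.3548·0.440134)/(-1.74839)] = 3.962·0.220094 = 0.872011 mol/L.

0.8720 mol/L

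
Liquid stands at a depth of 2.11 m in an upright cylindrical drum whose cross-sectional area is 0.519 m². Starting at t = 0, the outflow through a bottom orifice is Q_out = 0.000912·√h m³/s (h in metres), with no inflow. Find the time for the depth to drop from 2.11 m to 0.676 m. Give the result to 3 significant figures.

With no inflow, A dh/dt = −0.000912 √h.
Separate and integrate: 2(√h − √h₀) = −(0.000912/A) t.
t = 2A(√h₀ − √h)/0.000912 = 2·0.519·(√2.11 − √0.676)/0.000912
  = 1.0380 × (1.4526 − 0.82219) / 0.000912 = 717.49 s.

717 s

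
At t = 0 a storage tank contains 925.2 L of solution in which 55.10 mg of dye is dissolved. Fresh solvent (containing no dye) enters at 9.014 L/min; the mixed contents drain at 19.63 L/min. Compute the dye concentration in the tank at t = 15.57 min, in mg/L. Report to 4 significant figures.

0.05039 mg/L

Let m(t) be the amount of dye. Volume: V(t) = V₀ + (Q_in − Q_out) t = 925.2 − 10.6160 t; V(15.57) = 759.909 L.
Species balance (pure solvent in): dm/dt = −Q_out · m/V(t).
Separate: dm/m = −Q_out dt/V(t) ⇒ ln(m/m₀) = −(Q_out/(Q_in−Q_out)) ln(V/V₀).
m = m₀ (V₀/V)^(Q_out/(Q_in−Q_out)) = 55.10 × (925.2/759.909)^(-1.84910) = 38.2914 mg.
C = m/V = 38.2914/759.909 = 0.0503895 mg/L.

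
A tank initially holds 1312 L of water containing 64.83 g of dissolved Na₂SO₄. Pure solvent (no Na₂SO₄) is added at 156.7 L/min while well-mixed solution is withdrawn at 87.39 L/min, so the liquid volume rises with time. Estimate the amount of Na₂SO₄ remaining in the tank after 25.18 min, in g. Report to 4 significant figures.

Total volume: dV/dt = Q_in − Q_out = 69.3100 L/min, so V(t) = 1312 + 69.3100 t and V(25.18) = 3057.23 L.
Solute balance: dm/dt = 0 − Q_out C = −Q_out m/V(t).
Separate: dm/m = −Q_out dt/V(t) ⇒ ln(m/m₀) = −(Q_out/(Q_in−Q_out)) ln(V/V₀).
m = m₀ (V₀/V)^(Q_out/(Q_in−Q_out)) = 64.83 × (1312/3057.23)^(1.26086) = 22.3123 g.

22.31 g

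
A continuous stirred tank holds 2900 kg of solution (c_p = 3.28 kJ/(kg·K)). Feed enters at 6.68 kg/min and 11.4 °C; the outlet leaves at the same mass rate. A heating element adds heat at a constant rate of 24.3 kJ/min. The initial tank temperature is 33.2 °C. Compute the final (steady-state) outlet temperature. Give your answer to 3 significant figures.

First-law balance (no shaft work): M c_p dT/dt = ṁ c_p (T_in − T) + 24.3.
At steady state dT/dt = 0 ⇒ T_ss = T_in + Q̇/(ṁ c_p) = 11.4 + 24.3/(6.68·3.28) = 12.509 °C.

12.5 °C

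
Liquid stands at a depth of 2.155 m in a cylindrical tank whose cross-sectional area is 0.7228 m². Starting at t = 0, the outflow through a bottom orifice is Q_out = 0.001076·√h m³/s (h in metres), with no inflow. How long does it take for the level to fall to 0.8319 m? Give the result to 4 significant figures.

746.9 s

Unsteady balance on liquid volume: A dh/dt = −0.001076 √h.
∫ h^(−1/2) dh = −(0.001076/A) ∫ dt, giving 2√h = 2√h₀ − (0.001076/A) t.
t = 2A(√h₀ − √h)/0.001076 = 2·0.7228·(√2.155 − √0.8319)/0.001076
  = 1.44560 × (1.46799 − 0.912086) / 0.001076 = 746.857 s.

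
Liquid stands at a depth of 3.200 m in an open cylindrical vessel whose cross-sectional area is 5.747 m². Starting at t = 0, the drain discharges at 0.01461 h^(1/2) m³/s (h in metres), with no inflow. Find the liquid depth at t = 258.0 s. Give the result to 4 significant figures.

With no inflow, A dh/dt = −0.01461 √h.
∫ h^(−1/2) dh = −(0.01461/A) ∫ dt, giving 2√h = 2√h₀ − (0.01461/A) t.
√h = √3.200 − 0.01461·258.0/(2·5.747) = 1.78885 − 0.327943 = 1.46091.
h = 1.46091² = 2.13426 m.

2.134 m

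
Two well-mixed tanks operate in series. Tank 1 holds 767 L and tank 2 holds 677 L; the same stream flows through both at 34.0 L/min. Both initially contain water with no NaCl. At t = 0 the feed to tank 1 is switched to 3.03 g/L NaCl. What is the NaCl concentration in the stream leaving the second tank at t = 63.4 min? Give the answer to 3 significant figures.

Time constants: τᵢ = Vᵢ/Q for each well-mixed tank.
τ₁ = 767/34.0 = 22.559 min; τ₂ = 677/34.0 = 19.912 min.
Solving the cascade with C₁(0)=C₂(0)=0 gives C₂(t) = C_in[1 − (τ₁ e^(−t/τ₁) − τ₂ e^(−t/τ₂))/(τ₁ − τ₂)].
At t = 63.4: e^(−t/τ₁) = 0.060179, e^(−t/τ₂) = 0.041418.
C₂ = 3.03·[1 − (22.559·0.060179 − 19.912·0.041418)/(2.6471)] = 3.03·0.79869 = 2.4200 g/L.

2.42 g/L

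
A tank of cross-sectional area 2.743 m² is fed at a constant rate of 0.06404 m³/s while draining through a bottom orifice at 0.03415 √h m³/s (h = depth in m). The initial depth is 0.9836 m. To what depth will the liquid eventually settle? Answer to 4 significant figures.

3.517 m

Level balance: A dh/dt = 0.06404 − 0.03415 √h. Setting dh/dt = 0:
Q_in = 0.03415 √h_ss ⇒ √h_ss = 0.06404/0.03415 = 1.87526.
h_ss = 1.87526² = 3.51659 m. (Since h₀ = 0.9836 m < h_ss, the level will rise toward this value.)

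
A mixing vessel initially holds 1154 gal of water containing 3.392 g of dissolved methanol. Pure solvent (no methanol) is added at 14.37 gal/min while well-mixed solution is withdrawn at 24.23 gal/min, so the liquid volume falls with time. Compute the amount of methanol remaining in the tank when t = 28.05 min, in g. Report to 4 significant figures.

Let m(t) be the amount of methanol. Volume: V(t) = V₀ + (Q_in − Q_out) t = 1154 − 9.86000 t; V(28.05) = 877.427 gal.
Solute balance: dm/dt = 0 − Q_out C = −Q_out m/V(t).
Separate: dm/m = −Q_out dt/V(t) ⇒ ln(m/m₀) = −(Q_out/(Q_in−Q_out)) ln(V/V₀).
m = m₀ (V₀/V)^(Q_out/(Q_in−Q_out)) = 3.392 × (1154/877.427)^(-2.45740) = 1.72997 g.

1.730 g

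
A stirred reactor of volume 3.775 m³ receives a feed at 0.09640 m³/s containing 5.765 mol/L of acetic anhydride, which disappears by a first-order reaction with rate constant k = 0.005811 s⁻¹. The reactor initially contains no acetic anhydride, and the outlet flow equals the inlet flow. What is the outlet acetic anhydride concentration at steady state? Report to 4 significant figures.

Species balance: V dC/dt = Q C_in − Q C − k V C.
At steady state: 0 = Q C_in − (Q + kV) C_ss, so C_ss = Q C_in/(Q + kV).
C_ss = 0.09640·5.765/(0.09640 + 0.005811·3.775) = 0.555746/0.118337 = 4.69632 mol/L.

4.696 mol/L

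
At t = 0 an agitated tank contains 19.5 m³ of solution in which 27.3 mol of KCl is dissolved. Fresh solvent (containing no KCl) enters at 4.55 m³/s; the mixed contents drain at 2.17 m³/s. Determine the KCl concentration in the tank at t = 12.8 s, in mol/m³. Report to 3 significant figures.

Let m(t) be the amount of KCl. Volume: V(t) = V₀ + (Q_in − Q_out) t = 19.5 + 2.3800 t; V(12.8) = 49.964 m³.
No KCl enters, so dm/dt = −Q_out · (m/V).
Separate: dm/m = −Q_out dt/V(t) ⇒ ln(m/m₀) = −(Q_out/(Q_in−Q_out)) ln(V/V₀).
m = m₀ (V₀/V)^(Q_out/(Q_in−Q_out)) = 27.3 × (19.5/49.964)^(0.91176) = 11.577 mol.
C = m/V = 11.577/49.964 = 0.23171 mol/m³.

0.232 mol/m³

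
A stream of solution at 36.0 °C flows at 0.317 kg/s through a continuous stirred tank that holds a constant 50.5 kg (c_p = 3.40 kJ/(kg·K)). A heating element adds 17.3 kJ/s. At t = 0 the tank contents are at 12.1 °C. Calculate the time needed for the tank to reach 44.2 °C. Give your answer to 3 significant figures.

259 s

M c_p dT/dt = ṁ c_p (T_in − T) + Q̇.
τ = M/ṁ = 159.31 s; T_ss = T_in + Q̇/(ṁ c_p) = 52.051 °C.
T(t) = T_ss + (T₀ − T_ss) e^(−t/τ). Set T = 44.2:
e^(−t/τ) = (44.2 − 52.051)/(12.1 − 52.051) = 0.19652
t = −159.31 · ln(0.19652) = 259.19 s.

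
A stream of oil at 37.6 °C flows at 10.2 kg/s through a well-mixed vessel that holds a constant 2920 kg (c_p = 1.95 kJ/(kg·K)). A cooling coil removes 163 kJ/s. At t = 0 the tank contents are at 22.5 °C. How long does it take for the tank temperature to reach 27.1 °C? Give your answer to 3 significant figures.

314 s

Unsteady energy balance on the tank contents: M c_p dT/dt = ṁ c_p (T_in − T) − 163.
τ = M/ṁ = 286.27 s; T_ss = T_in − Q̇/(ṁ c_p) = 29.405 °C.
T(t) = T_ss + (T₀ − T_ss) e^(−t/τ). Set T = 27.1:
e^(−t/τ) = (27.1 − 29.405)/(22.5 − 29.405) = 0.33381
t = −286.27 · ln(0.33381) = 314.10 s.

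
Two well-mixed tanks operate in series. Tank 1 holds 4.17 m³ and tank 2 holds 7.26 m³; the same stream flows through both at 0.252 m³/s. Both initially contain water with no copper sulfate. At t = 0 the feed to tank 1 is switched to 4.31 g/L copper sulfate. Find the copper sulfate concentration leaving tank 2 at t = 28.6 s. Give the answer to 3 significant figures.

1.59 g/L

Species balance on tank i: dCᵢ/dt = (Cᵢ₋₁ − Cᵢ)/τᵢ with τᵢ = Vᵢ/Q.
τ₁ = 4.17/0.252 = 16.548 s; τ₂ = 7.26/0.252 = 28.810 s.
Solving the cascade with C₁(0)=C₂(0)=0 gives C₂(t) = C_in[1 − (τ₁ e^(−t/τ₁) − τ₂ e^(−t/τ₂))/(τ₁ − τ₂)].
At t = 28.6: e^(−t/τ₁) = 0.17758, e^(−t/τ₂) = 0.37056.
C₂ = 4.31·[1 − (16.548·0.17758 − 28.810·0.37056)/(-12.262)] = 4.31·0.36900 = 1.5904 g/L.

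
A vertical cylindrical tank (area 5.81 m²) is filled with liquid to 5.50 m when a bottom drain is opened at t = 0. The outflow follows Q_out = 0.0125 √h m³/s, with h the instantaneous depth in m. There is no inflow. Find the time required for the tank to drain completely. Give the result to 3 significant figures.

With no inflow, A dh/dt = −0.0125 √h.
Separate and integrate: 2(√h − √h₀) = −(0.0125/A) t.
Set h = 0: 2√h₀ = (0.0125/A) t_empty ⇒ t_empty = 2A√h₀/0.0125.
t_empty = 2·5.81·√5.50/0.0125 = 11.620·2.3452/0.0125 = 2180.1 s.

2180 s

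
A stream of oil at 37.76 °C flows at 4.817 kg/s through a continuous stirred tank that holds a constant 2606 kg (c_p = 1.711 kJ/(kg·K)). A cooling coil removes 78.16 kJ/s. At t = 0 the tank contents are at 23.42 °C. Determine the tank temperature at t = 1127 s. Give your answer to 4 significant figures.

M c_p dT/dt = ṁ c_p (T_in − T) − Q̇.
Rearrange: dT/dt = (T_ss − T)/τ with τ = M/ṁ = 541.001 s and T_ss = T_in − Q̇/(ṁ c_p) = 28.2767 °C.
This is linear first-order; T(t) = T_ss + (T₀ − T_ss) e^(−t/τ).
T(1127) = 28.2767 + (-4.85673)·e^(−1127/541.001) = 28.2767 + (-4.85673)·0.124534 = 27.6719 °C.

27.67 °C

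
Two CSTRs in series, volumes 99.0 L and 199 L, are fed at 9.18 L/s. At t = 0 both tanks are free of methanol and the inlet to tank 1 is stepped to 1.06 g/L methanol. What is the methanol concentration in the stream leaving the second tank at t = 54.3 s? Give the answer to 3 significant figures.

Species balance on tank i: dCᵢ/dt = (Cᵢ₋₁ − Cᵢ)/τᵢ with τᵢ = Vᵢ/Q.
τ₁ = 99.0/9.18 = 10.784 s; τ₂ = 199/9.18 = 21.678 s.
Solving the cascade with C₁(0)=C₂(0)=0 gives C₂(t) = C_in[1 − (τ₁ e^(−t/τ₁) − τ₂ e^(−t/τ₂))/(τ₁ − τ₂)].
At t = 54.3: e^(−t/τ₁) = 0.0065056, e^(−t/τ₂) = 0.081684.
C₂ = 1.06·[1 − (10.784·0.0065056 − 21.678·0.081684)/(-10.893)] = 1.06·0.84389 = 0.89452 g/L.

0.895 g/L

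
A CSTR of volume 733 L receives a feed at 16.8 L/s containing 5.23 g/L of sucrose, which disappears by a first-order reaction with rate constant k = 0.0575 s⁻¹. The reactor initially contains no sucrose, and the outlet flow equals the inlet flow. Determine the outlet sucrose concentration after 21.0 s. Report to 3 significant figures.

1.22 g/L

V dC/dt = Q(C_in − C) − k V C.
dC/dt = (Q/V) C_in − (Q/V + k) C; effective rate a = Q/V + k = 0.022920 + 0.0575 = 0.080420 s⁻¹.
C_ss = Q C_in/(Q + kV) = 1.4905 g/L; C(t) = C_ss + (C₀ − C_ss) e^(−a t).
C(21.0) = 1.4905 + (-1.4905)·e^(−0.080420·21.0) = 1.4905 + (-1.4905)·0.18474 = 1.2152 g/L.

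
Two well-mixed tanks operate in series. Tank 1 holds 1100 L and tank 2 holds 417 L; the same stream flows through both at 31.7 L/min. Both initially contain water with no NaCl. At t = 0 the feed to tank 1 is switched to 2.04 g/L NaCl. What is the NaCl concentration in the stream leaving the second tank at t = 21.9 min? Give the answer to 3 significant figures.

Time constants: τᵢ = Vᵢ/Q for each well-mixed tank.
τ₁ = 1100/31.7 = 34.700 min; τ₂ = 417/31.7 = 13.155 min.
Solving the cascade with C₁(0)=C₂(0)=0 gives C₂(t) = C_in[1 − (τ₁ e^(−t/τ₁) − τ₂ e^(−t/τ₂))/(τ₁ − τ₂)].
At t = 21.9: e^(−t/τ₁) = 0.53200, e^(−t/τ₂) = 0.18922.
C₂ = 2.04·[1 − (34.700·0.53200 − 13.155·0.18922)/(21.546)] = 2.04·0.25873 = 0.52780 g/L.

0.528 g/L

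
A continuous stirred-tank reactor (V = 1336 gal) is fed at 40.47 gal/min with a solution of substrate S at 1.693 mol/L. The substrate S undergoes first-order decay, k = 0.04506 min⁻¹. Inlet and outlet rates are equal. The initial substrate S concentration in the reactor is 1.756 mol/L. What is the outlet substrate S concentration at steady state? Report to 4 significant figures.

Species balance: V dC/dt = Q C_in − Q C − k V C.
Steady state (dC/dt = 0): C_ss = Q C_in/(Q + kV) = C_in/(1 + kV/Q).
C_ss = 40.47·1.693/(40.47 + 0.04506·1336) = 68.5157/100.670 = 0.680596 mol/L.

0.6806 mol/L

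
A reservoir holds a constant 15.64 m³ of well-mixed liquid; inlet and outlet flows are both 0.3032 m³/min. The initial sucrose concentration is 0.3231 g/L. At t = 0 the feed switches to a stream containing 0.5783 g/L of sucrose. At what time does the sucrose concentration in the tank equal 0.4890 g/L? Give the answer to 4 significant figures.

Unsteady species balance (constant V, well mixed): V dC/dt = Q(C_in − C), so τ = V/Q = 51.5831 min.
C(t) = C_in + (C₀ − C_in) e^(−t/τ). Set C = 0.4890 and solve for t:
e^(−t/τ) = (C − C_in)/(C₀ − C_in) = (0.4890 − 0.5783)/(0.3231 − 0.5783) = 0.349922
t = −τ ln(…) = 51.5831 × 1.05005 = 54.1646 min.

54.16 min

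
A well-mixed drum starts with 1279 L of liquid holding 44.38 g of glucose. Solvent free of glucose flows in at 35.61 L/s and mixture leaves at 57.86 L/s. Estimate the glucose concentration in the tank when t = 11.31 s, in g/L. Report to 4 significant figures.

Let m(t) be the amount of glucose. Volume: V(t) = V₀ + (Q_in − Q_out) t = 1279 − 22.2500 t; V(11.31) = 1027.35 L.
Species balance (pure solvent in): dm/dt = −Q_out · m/V(t).
dm/m = −Q_out dt/(V₀ − 22.2500 t); integrating gives ln(m/m₀) = −(Q_out/(Q_in−Q_out)) ln(V/V₀).
m = m₀ (V₀/V)^(Q_out/(Q_in−Q_out)) = 44.38 × (1279/1027.35)^(-2.60045) = 25.1045 g.
C = m/V = 25.1045/1027.35 = 0.0244361 g/L.

0.02444 g/L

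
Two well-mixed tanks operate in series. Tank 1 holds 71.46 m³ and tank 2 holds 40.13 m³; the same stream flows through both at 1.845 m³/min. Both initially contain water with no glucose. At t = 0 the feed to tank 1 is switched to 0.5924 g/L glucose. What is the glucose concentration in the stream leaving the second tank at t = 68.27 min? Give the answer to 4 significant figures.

Each tank obeys Vᵢ dCᵢ/dt = Q(Cᵢ₋₁ − Cᵢ), so τᵢ = Vᵢ/Q.
τ₁ = 71.46/1.845 = 38.7317 min; τ₂ = 40.13/1.845 = 21.7507 min.
Solving the cascade with C₁(0)=C₂(0)=0 gives C₂(t) = C_in[1 − (τ₁ e^(−t/τ₁) − τ₂ e^(−t/τ₂))/(τ₁ − τ₂)].
At t = 68.27: e^(−t/τ₁) = 0.171592, e^(−t/τ₂) = 0.0433368.
C₂ = 0.5924·[1 − (38.7317·0.171592 − 21.7507·0.0433368)/(16.9810)] = 0.5924·0.664129 = 0.393430 g/L.

0.3934 g/L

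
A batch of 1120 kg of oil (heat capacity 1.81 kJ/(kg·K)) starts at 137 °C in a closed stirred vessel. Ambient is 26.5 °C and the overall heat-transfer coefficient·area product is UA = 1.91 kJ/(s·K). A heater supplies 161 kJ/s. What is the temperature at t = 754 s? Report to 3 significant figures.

124 °C

Lumped-capacitance energy balance: M c_p dT/dt = UA(T_amb − T) + Q̇.
dT/dt = (T_ss − T)/τ with T_ss = T_amb + Q̇/UA = 26.5 + 161/1.91 = 110.79 °C, τ = M c_p/UA = 1120·1.81/1.91 = 1061.4 s.
Solution: T(t) = T_ss + (T₀ − T_ss) e^(−t/τ).
T(754) = 110.79 + (26.207)·0.49144 = 123.67 °C.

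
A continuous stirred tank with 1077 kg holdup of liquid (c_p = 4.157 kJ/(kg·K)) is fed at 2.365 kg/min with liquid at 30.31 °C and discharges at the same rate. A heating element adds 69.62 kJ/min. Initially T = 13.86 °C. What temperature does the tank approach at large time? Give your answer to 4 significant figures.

Unsteady energy balance on the tank contents: M c_p dT/dt = ṁ c_p (T_in − T) + 69.62.
At steady state dT/dt = 0 ⇒ T_ss = T_in + Q̇/(ṁ c_p) = 30.31 + 69.62/(2.365·4.157) = 37.3915 °C.

37.39 °C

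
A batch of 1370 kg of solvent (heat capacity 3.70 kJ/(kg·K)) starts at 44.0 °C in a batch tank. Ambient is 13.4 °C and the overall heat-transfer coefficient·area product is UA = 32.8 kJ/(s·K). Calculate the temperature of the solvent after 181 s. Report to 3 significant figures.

M c_p dT/dt = −UA(T − T_amb).
dT/dt = (T_ss − T)/τ with T_ss = T_amb = 13.400 °C, τ = M c_p/UA = 1370·3.70/32.8 = 154.54 s.
Integrating: T(t) = T_ss + (T₀ − T_ss) e^(−t/τ).
T(181) = 13.400 + (30.600)·0.31000 = 22.886 °C.

22.9 °C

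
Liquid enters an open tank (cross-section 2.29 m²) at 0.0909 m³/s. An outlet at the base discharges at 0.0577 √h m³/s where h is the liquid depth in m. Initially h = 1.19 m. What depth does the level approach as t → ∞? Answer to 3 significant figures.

2.48 m

Level balance: A dh/dt = 0.0909 − 0.0577 √h. Setting dh/dt = 0:
Q_in = 0.0577 √h_ss ⇒ √h_ss = 0.0909/0.0577 = 1.5754.
h_ss = 1.5754² = 2.4819 m. (Since h₀ = 1.19 m < h_ss, the level will rise toward this value.)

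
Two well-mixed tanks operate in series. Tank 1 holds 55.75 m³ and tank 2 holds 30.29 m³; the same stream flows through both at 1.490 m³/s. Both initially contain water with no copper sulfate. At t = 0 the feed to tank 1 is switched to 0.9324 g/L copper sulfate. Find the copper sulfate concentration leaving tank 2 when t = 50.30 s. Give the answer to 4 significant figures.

Species balance on tank i: dCᵢ/dt = (Cᵢ₋₁ − Cᵢ)/τᵢ with τᵢ = Vᵢ/Q.
τ₁ = 55.75/1.490 = 37.4161 s; τ₂ = 30.29/1.490 = 20.3289 s.
Solving the cascade with C₁(0)=C₂(0)=0 gives C₂(t) = C_in[1 − (τ₁ e^(−t/τ₁) − τ₂ e^(−t/τ₂))/(τ₁ − τ₂)].
At t = 50.30: e^(−t/τ₁) = 0.260712, e^(−t/τ₂) = 0.0842207.
C₂ = 0.9324·[1 − (37.4161·0.260712 − 20.3289·0.0842207)/(17.0872)] = 0.9324·0.529316 = 0.493534 g/L.

0.4935 g/L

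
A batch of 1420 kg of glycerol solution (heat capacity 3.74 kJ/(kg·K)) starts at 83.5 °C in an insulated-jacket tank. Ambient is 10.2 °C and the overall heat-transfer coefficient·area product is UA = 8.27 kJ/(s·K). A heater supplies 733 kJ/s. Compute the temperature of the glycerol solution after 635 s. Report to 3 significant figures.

93.1 °C

M c_p dT/dt = −UA(T − T_amb) + Q̇.
dT/dt = (T_ss − T)/τ with T_ss = T_amb + Q̇/UA = 10.2 + 733/8.27 = 98.834 °C, τ = M c_p/UA = 1420·3.74/8.27 = 642.18 s.
Solution: T(t) = T_ss + (T₀ − T_ss) e^(−t/τ).
T(635) = 98.834 + (-15.334)·0.37201 = 93.129 °C.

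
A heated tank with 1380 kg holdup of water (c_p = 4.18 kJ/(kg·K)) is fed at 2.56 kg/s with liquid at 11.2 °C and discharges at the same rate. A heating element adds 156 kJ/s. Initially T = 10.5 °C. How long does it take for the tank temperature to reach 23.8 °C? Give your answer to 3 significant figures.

First-law balance (no shaft work): M c_p dT/dt = ṁ c_p (T_in − T) + 156.
τ = M/ṁ = 539.06 s; T_ss = T_in + Q̇/(ṁ c_p) = 25.778 °C.
T(t) = T_ss + (T₀ − T_ss) e^(−t/τ). Set T = 23.8:
e^(−t/τ) = (23.8 − 25.778)/(10.5 − 25.778) = 0.12949
t = −539.06 · ln(0.12949) = 1101.9 s.

1100 s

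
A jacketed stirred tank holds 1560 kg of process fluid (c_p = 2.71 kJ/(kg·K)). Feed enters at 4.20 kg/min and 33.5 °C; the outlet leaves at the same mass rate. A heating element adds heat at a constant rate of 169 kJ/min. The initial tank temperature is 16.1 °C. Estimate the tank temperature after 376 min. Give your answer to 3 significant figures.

36.6 °C

M c_p dT/dt = ṁ c_p (T_in − T) + Q̇.
τ = M/ṁ = 371.43 min; T_ss = T_in + Q̇/(ṁ c_p) = 33.5 + 169/(4.20·2.71) = 48.348 °C.
This is linear first-order; T(t) = T_ss + (T₀ − T_ss) e^(−t/τ).
T(376) = 48.348 + (-32.248)·e^(−376/371.43) = 48.348 + (-32.248)·0.36338 = 36.630 °C.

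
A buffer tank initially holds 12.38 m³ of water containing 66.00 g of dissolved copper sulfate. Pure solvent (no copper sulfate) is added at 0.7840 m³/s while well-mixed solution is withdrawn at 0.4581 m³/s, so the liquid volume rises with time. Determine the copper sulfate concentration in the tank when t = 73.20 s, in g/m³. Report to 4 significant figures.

0.4025 g/m³

Total volume: dV/dt = Q_in − Q_out = 0.325900 m³/s, so V(t) = 12.38 + 0.325900 t and V(73.20) = 36.2359 m³.
Solute balance: dm/dt = 0 − Q_out C = −Q_out m/V(t).
dm/m = −Q_out dt/(V₀ + 0.325900 t); integrating gives ln(m/m₀) = −(Q_out/(Q_in−Q_out)) ln(V/V₀).
m = m₀ (V₀/V)^(Q_out/(Q_in−Q_out)) = 66.00 × (12.38/36.2359)^(1.40565) = 14.5856 g.
C = m/V = 14.5856/36.2359 = 0.402519 g/m³.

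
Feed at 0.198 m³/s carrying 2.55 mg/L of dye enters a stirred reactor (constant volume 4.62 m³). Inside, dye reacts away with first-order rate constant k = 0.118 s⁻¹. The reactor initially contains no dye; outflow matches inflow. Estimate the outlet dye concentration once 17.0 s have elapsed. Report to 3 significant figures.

V dC/dt = Q(C_in − C) − k V C.
This is linear with rate a = Q/V + k = 0.16086 s⁻¹.
C_ss = Q C_in/(Q + kV) = 0.67940 mg/L; C(t) = C_ss + (C₀ − C_ss) e^(−a t).
C(17.0) = 0.67940 + (-0.67940)·e^(−0.16086·17.0) = 0.67940 + (-0.67940)·0.064922 = 0.63529 mg/L.

0.635 mg/L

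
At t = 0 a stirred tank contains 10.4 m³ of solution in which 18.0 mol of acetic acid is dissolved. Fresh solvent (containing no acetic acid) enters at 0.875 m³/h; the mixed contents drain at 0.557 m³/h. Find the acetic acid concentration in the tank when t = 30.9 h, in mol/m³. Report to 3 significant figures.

0.278 mol/m³

Let m(t) be the amount of acetic acid. Volume: V(t) = V₀ + (Q_in − Q_out) t = 10.4 + 0.31800 t; V(30.9) = 20.226 m³.
Solute balance: dm/dt = 0 − Q_out C = −Q_out m/V(t).
dm/m = −Q_out dt/(V₀ + 0.31800 t); integrating gives ln(m/m₀) = −(Q_out/(Q_in−Q_out)) ln(V/V₀).
m = m₀ (V₀/V)^(Q_out/(Q_in−Q_out)) = 18.0 × (10.4/20.226)^(1.7516) = 5.6141 mol.
C = m/V = 5.6141/20.226 = 0.27756 mol/m³.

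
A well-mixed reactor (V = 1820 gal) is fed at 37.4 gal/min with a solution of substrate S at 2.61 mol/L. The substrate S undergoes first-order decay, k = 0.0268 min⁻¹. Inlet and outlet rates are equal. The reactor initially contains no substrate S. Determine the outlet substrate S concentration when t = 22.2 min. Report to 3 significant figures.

0.737 mol/L

V dC/dt = Q(C_in − C) − k V C.
dC/dt = (Q/V) C_in − (Q/V + k) C; effective rate a = Q/V + k = 0.020549 + 0.0268 = 0.047349 min⁻¹.
C_ss = Q C_in/(Q + kV) = 1.1327 mol/L; C(t) = C_ss + (C₀ − C_ss) e^(−a t).
C(22.2) = 1.1327 + (-1.1327)·e^(−0.047349·22.2) = 1.1327 + (-1.1327)·0.34953 = 0.73680 mol/L.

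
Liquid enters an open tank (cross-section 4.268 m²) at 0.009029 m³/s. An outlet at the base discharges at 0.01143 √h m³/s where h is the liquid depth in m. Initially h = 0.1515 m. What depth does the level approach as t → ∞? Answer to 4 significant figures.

A dh/dt = Q_in − 0.01143 √h. Steady state requires inflow = outflow:
Q_in = 0.01143 √h_ss ⇒ √h_ss = 0.009029/0.01143 = 0.789939.
h_ss = 0.789939² = 0.624003 m. (Since h₀ = 0.1515 m < h_ss, the level will rise toward this value.)

0.6240 m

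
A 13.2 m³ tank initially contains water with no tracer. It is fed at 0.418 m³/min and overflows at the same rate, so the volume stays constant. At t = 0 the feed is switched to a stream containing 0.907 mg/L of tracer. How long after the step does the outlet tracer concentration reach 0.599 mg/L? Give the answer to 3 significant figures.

Accumulation = in − out for the solute gives V dC/dt = Q(C_in − C), so τ = V/Q = 31.579 min.
C(t) = C_in + (C₀ − C_in) e^(−t/τ). Set C = 0.599 and solve for t:
e^(−t/τ) = (C − C_in)/(C₀ − C_in) = (0.599 − 0.907)/(0 − 0.907) = 0.33958
t = −τ ln(…) = 31.579 × 1.0800 = 34.107 min.

34.1 min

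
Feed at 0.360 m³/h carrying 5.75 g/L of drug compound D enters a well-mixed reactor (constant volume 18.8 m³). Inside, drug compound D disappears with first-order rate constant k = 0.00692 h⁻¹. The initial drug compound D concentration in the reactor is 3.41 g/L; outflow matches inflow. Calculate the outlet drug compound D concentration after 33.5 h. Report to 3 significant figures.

V dC/dt = Q(C_in − C) − k V C.
dC/dt = (Q/V) C_in − (Q/V + k) C; effective rate a = Q/V + k = 0.019149 + 0.00692 = 0.026069 h⁻¹.
C_ss = Q C_in/(Q + kV) = 4.2237 g/L; C(t) = C_ss + (C₀ − C_ss) e^(−a t).
C(33.5) = 4.2237 + (-0.81366)·e^(−0.026069·33.5) = 4.2237 + (-0.81366)·0.41757 = 3.8839 g/L.

3.88 g/L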